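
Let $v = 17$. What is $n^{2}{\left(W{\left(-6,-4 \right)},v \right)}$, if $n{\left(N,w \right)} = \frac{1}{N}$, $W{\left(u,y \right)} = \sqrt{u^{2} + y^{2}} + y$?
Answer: $\frac{1}{4 \left(2 - \sqrt{13}\right)^{2}} \approx 0.096982$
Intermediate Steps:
$W{\left(u,y \right)} = y + \sqrt{u^{2} + y^{2}}$
$n^{2}{\left(W{\left(-6,-4 \right)},v \right)} = \left(\frac{1}{-4 + \sqrt{\left(-6\right)^{2} + \left(-4\right)^{2}}}\right)^{2} = \left(\frac{1}{-4 + \sqrt{36 + 16}}\right)^{2} = \left(\frac{1}{-4 + \sqrt{52}}\right)^{2} = \left(\frac{1}{-4 + 2 \sqrt{13}}\right)^{2} = \frac{1}{\left(-4 + 2 \sqrt{13}\right)^{2}}$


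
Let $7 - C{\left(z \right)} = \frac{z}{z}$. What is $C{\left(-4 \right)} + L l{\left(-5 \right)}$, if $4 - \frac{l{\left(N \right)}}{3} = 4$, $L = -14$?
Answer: $6$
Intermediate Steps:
$C{\left(z \right)} = 6$ ($C{\left(z \right)} = 7 - \frac{z}{z} = 7 - 1 = 6$)
$l{\left(N \right)} = 0$ ($l{\left(N \right)} = 12 - 12 = 0$)
$C{\left(-4 \right)} + L l{\left(-5 \right)} = 6 - 0 = 6 + 0 = 6$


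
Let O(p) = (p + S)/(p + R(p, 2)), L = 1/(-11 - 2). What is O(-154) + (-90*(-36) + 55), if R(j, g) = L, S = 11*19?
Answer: 6599170/2003 ≈ 3294.6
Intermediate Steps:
S = 209
L = -1/13 (L = 1/(-13) = -1/13 ≈ -0.076923)
R(j, g) = -1/13
O(p) = (209 + p)/(-1/13 + p) (O(p) = (p + 209)/(p - 1/13) = (209 + p)/(-1/13 + p))
O(-154) + (-90*(-36) + 55) = 13*(209 - 154)/(-1 + 13*(-154)) + (-90*(-36) + 55) = 13*55/(-1 - 2002) + (3240 + 55) = 13*55/(-2003) + 3295 = 13*(-1/2003)*55 + 3295 = -715/2003 + 3295 = 6599170/2003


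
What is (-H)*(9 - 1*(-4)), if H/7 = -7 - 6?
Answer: 1183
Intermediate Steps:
H = -91 (H = 7*(-7 - 6) = 7*(-13) = -91)
(-H)*(9 - 1*(-4)) = (-1*(-91))*(9 - 1*(-4)) = 91*(9 + 4) = 91*13 = 1183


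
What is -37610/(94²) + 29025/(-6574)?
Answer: -62964130/7260983 ≈ -8.6716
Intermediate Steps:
-37610/(94²) + 29025/(-6574) = -37610/8836 + 29025*(-1/6574) = -37610*1/8836 - 29025/6574 = -18805/4418 - 29025/6574 = -62964130/7260983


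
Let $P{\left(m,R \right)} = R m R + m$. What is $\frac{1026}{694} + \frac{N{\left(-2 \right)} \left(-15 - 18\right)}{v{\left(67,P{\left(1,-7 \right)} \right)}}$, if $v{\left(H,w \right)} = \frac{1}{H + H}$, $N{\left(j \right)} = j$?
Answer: $\frac{3069381}{347} \approx 8845.5$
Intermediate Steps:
$P{\left(m,R \right)} = m + m R^{2}$ ($P{\left(m,R \right)} = m R^{2} + m = m + m R^{2}$)
$v{\left(H,w \right)} = \frac{1}{2 H}$
$\frac{1026}{694} + \frac{N{\left(-2 \right)} \left(-15 - 18\right)}{v{\left(67,P{\left(1,-7 \right)} \right)}} = \frac{1026}{694} + \frac{\left(-2\right) \left(-15 - 18\right)}{\frac{1}{2} \cdot \frac{1}{67}} = 1026 \cdot \frac{1}{694} + \frac{\left(-2\right) \left(-33\right)}{\frac{1}{2} \cdot \frac{1}{67}} = \frac{513}{347} + 66 \frac{1}{\frac{1}{134}} = \frac{513}{347} + 66 \cdot 134 = \frac{513}{347} + 8844 = \frac{3069381}{347}$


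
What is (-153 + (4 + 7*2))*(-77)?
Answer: 10395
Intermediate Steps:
(-153 + (4 + 7*2))*(-77) = (-153 + (4 + 14))*(-77) = (-153 + 18)*(-77) = -135*(-77) = 10395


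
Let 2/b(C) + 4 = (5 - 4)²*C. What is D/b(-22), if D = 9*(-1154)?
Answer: 135018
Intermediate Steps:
b(C) = 2/(-4 + C) (b(C) = 2/(-4 + (5 - 4)²*C) = 2/(-4 + 1²*C) = 2/(-4 + 1*C) = 2/(-4 + C))
D = -10386
D/b(-22) = -10386/(2/(-4 - 22)) = -10386/(2/(-26)) = -10386/(2*(-1/26)) = -10386/(-1/13) = -10386*(-13) = 135018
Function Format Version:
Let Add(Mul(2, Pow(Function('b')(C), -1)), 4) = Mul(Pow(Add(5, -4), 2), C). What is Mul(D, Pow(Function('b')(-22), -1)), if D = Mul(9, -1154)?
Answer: 135018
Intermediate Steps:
Function('b')(C) = Mul(2, Pow(Add(-4, C), -1)) (Function('b')(C) = Mul(2, Pow(Add(-4, Mul(Pow(Add(5, -4), 2), C)), -1)) = Mul(2, Pow(Add(-4, Mul(Pow(1, 2), C)), -1)) = Mul(2, Pow(Add(-4, Mul(1, C)), -1)) = Mul(2, Pow(Add(-4, C), -1)))
D = -10386
Mul(D, Pow(Function('b')(-22), -1)) = Mul(-10386, Pow(Mul(2, Pow(Add(-4, -22), -1)), -1)) = Mul(-10386, Pow(Mul(2, Pow(-26, -1)), -1)) = Mul(-10386, Pow(Mul(2, Rational(-1, 26)), -1)) = Mul(-10386, Pow(Rational(-1, 13), -1)) = Mul(-10386, -13) = 135018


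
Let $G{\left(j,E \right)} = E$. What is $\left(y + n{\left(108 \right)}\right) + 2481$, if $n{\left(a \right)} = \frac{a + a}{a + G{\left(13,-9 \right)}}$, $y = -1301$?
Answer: $\frac{13004}{11} \approx 1182.2$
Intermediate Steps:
$n{\left(a \right)} = \frac{2 a}{-9 + a}$ ($n{\left(a \right)} = \frac{a + a}{a - 9} = \frac{2 a}{-9 + a}$)
$\left(y + n{\left(108 \right)}\right) + 2481 = \left(-1301 + 2 \cdot 108 \frac{1}{-9 + 108}\right) + 2481 = \left(-1301 + 2 \cdot 108 \cdot \frac{1}{99}\right) + 2481 = \left(-1301 + \frac{24}{11}\right) + 2481 = - \frac{14287}{11} + 2481 = \frac{13004}{11}$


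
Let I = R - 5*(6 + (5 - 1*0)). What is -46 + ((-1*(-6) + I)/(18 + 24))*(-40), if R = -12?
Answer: 254/21 ≈ 12.095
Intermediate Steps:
I = -67 (I = -12 - 5*(6 + (5 - 1*0)) = -12 - 5*(6 + (5 + 0)) = -12 - 5*(6 + 5) = -12 - 5*11 = -12 - 1*55 = -12 - 55 = -67)
-46 + ((-1*(-6) + I)/(18 + 24))*(-40) = -46 + ((-1*(-6) - 67)/(18 + 24))*(-40) = -46 + ((6 - 67)/42)*(-40) = -46 - 61*1/42*(-40) = -46 - 61/42*(-40) = -46 + 1220/21 = 254/21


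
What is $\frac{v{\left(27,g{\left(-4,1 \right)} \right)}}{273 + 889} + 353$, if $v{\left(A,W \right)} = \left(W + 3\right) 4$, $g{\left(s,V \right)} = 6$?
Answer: $\frac{205111}{581} \approx 353.03$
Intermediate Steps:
$v{\left(A,W \right)} = 12 + 4 W$ ($v{\left(A,W \right)} = \left(3 + W\right) 4 = 12 + 4 W$)
$\frac{v{\left(27,g{\left(-4,1 \right)} \right)}}{273 + 889} + 353 = \frac{12 + 4 \cdot 6}{273 + 889} + 353 = \frac{12 + 24}{1162} + 353 = 36 \cdot \frac{1}{1162} + 353 = \frac{18}{581} + 353 = \frac{205111}{581}$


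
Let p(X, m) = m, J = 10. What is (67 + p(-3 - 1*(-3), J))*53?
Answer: 4081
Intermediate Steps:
(67 + p(-3 - 1*(-3), J))*53 = (67 + 10)*53 = 77*53 = 4081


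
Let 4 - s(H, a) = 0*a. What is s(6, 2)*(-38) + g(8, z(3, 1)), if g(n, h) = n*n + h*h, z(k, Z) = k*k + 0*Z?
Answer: -7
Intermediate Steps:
z(k, Z) = k² (z(k, Z) = k² + 0 = k²)
s(H, a) = 4 (s(H, a) = 4 - 0*a = 4 - 1*0 = 4 + 0 = 4)
g(n, h) = h² + n² (g(n, h) = n² + h² = h² + n²)
s(6, 2)*(-38) + g(8, z(3, 1)) = 4*(-38) + ((3²)² + 8²) = -152 + (9² + 64) = -152 + (81 + 64) = -152 + 145 = -7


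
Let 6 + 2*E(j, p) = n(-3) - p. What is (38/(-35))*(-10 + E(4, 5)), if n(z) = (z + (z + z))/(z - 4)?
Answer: 3952/245 ≈ 16.131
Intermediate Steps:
n(z) = 3*z/(-4 + z) (n(z) = (z + 2*z)/(-4 + z) = (3*z)/(-4 + z) = 3*z/(-4 + z))
E(j, p) = -33/14 - p/2 (E(j, p) = -3 + (3*(-3)/(-4 - 3) - p)/2 = -3 + (3*(-3)/(-7) - p)/2 = -3 + (3*(-3)*(-1/7) - p)/2 = -3 + (9/7 - p)/2 = -3 + (9/14 - p/2) = -33/14 - p/2)
(38/(-35))*(-10 + E(4, 5)) = (38/(-35))*(-10 + (-33/14 - 1/2*5)) = (38*(-1/35))*(-10 + (-33/14 - 5/2)) = -38*(-10 - 34/7)/35 = -38/35*(-104/7) = 3952/245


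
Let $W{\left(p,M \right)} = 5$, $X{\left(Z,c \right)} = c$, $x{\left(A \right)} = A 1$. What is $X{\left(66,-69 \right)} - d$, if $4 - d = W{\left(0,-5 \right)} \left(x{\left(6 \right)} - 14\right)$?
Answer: $-113$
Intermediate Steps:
$x{\left(A \right)} = A$
$d = 44$ ($d = 4 - 5 \left(6 - 14\right) = 4 - 5 \left(-8\right) = 4 - -40 = 4 + 40 = 44$)
$X{\left(66,-69 \right)} - d = -69 - 44 = -113$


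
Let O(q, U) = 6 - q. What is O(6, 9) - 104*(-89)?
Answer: 9256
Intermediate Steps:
O(6, 9) - 104*(-89) = (6 - 1*6) - 104*(-89) = (6 - 6) + 9256 = 0 + 9256 = 9256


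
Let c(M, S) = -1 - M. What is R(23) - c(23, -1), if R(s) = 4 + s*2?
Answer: 74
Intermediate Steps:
R(s) = 4 + 2*s
R(23) - c(23, -1) = (4 + 2*23) - (-1 - 1*23) = (4 + 46) - (-1 - 23) = 50 - 1*(-24) = 50 + 24 = 74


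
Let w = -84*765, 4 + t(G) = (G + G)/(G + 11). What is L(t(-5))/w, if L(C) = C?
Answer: 1/11340 ≈ 8.8183e-5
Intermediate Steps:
t(G) = -4 + 2*G/(11 + G) (t(G) = -4 + (G + G)/(G + 11) = -4 + (2*G)/(11 + G) = -4 + 2*G/(11 + G))
w = -64260
L(t(-5))/w = (2*(-22 - 1*(-5))/(11 - 5))/(-64260) = (2*(-22 + 5)/6)*(-1/64260) = (2*(⅙)*(-17))*(-1/64260) = -17/3*(-1/64260) = 1/11340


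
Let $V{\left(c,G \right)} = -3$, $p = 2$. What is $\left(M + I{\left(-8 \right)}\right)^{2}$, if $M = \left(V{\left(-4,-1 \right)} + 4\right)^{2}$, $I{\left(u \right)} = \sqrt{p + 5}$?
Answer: $\left(1 + \sqrt{7}\right)^{2} \approx 13.292$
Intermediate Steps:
$I{\left(u \right)} = \sqrt{7}$ ($I{\left(u \right)} = \sqrt{2 + 5} = \sqrt{7}$)
$M = 1$ ($M = \left(-3 + 4\right)^{2} = 1^{2} = 1$)
$\left(M + I{\left(-8 \right)}\right)^{2} = \left(1 + \sqrt{7}\right)^{2}$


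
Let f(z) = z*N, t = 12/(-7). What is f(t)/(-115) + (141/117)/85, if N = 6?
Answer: 55303/533715 ≈ 0.10362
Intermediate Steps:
t = -12/7 (t = 12*(-⅐) = -12/7 ≈ -1.7143)
f(z) = 6*z (f(z) = z*6 = 6*z)
f(t)/(-115) + (141/117)/85 = (6*(-12/7))/(-115) + (141/117)/85 = -72/7*(-1/115) + (141*(1/117))*(1/85) = 72/805 + (47/39)*(1/85) = 72/805 + 47/3315 = 55303/533715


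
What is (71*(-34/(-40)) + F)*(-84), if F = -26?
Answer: -14427/5 ≈ -2885.4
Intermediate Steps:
(71*(-34/(-40)) + F)*(-84) = (71*(-34/(-40)) - 26)*(-84) = (71*(-34*(-1/40)) - 26)*(-84) = (71*(17/20) - 26)*(-84) = (1207/20 - 26)*(-84) = (687/20)*(-84) = -14427/5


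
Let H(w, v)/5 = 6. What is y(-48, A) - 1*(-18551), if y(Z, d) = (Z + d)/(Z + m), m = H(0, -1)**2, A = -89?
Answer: 15805315/852 ≈ 18551.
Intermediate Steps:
H(w, v) = 30 (H(w, v) = 5*6 = 30)
m = 900 (m = 30**2 = 900)
y(Z, d) = (Z + d)/(900 + Z) (y(Z, d) = (Z + d)/(Z + 900) = (Z + d)/(900 + Z))
y(-48, A) - 1*(-18551) = (-48 - 89)/(900 - 48) - 1*(-18551) = -137/852 + 18551 = 15805315/852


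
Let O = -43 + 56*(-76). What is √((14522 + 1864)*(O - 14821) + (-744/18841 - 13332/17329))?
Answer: 2*I*√8349409290839794151317863/326495689 ≈ 17700.0*I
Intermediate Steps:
O = -4299 (O = -43 - 4256 = -4299)
√((14522 + 1864)*(O - 14821) + (-744/18841 - 13332/17329)) = √((14522 + 1864)*(-4299 - 14821) + (-744/18841 - 13332/17329)) = √(16386*(-19120) + (-744*1/18841 - 13332*1/17329)) = √(-313300320 + (-744/18841 - 13332/17329)) = √(-313300320 - 264080988/326495689) = √(-102291204106401468/326495689) = 2*I*√8349409290839794151317863/326495689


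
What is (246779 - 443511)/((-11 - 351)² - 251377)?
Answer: 196732/120333 ≈ 1.6349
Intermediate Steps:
(246779 - 443511)/((-11 - 351)² - 251377) = -196732/((-362)² - 251377) = -196732/(131044 - 251377) = -196732/(-120333) = -196732*(-1/120333) = 196732/120333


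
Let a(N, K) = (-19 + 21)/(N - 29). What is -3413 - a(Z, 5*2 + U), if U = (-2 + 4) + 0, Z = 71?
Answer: -71674/21 ≈ -3413.0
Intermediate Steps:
U = 2 (U = 2 + 0 = 2)
a(N, K) = 2/(-29 + N)
-3413 - a(Z, 5*2 + U) = -3413 - 2/(-29 + 71) = -3413 - 2/42 = -3413 - 1*1/21 = -3413 - 1/21 = -71674/21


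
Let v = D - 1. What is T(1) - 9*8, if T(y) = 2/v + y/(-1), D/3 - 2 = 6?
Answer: -1677/23 ≈ -72.913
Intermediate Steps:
D = 24 (D = 6 + 3*6 = 6 + 18 = 24)
v = 23 (v = 24 - 1 = 23)
T(y) = 2/23 - y (T(y) = 2/23 + y/(-1) = 2*(1/23) + y*(-1) = 2/23 - y)
T(1) - 9*8 = (2/23 - 1*1) - 9*8 = (2/23 - 1) - 72 = -21/23 - 72 = -1677/23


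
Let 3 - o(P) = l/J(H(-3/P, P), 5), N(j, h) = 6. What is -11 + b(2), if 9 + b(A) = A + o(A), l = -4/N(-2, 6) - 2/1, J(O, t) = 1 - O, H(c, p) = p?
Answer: -53/3 ≈ -17.667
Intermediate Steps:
l = -8/3 (l = -4/6 - 2/1 = -4*1/6 - 2*1 = -2/3 - 2 = -8/3 ≈ -2.6667)
o(P) = 3 + 8/(3*(1 - P)) (o(P) = 3 - (-8)/(3*(1 - P)) = 3 + 8/(3*(1 - P)))
b(A) = -9 + A + (-17 + 9*A)/(3*(-1 + A)) (b(A) = -9 + (A + (-17 + 9*A)/(3*(-1 + A))) = -9 + A + (-17 + 9*A)/(3*(-1 + A)))
-11 + b(2) = -11 + (-8/3 + (-1 + 2)*(-6 + 2))/(-1 + 2) = -11 + (-8/3 + 1*(-4))/1 = -11 + 1*(-8/3 - 4) = -11 + 1*(-20/3) = -11 - 20/3 = -53/3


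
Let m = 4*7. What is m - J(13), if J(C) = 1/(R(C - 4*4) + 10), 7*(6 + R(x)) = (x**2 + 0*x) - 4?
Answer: 917/33 ≈ 27.788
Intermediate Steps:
m = 28
R(x) = -46/7 + x**2/7 (R(x) = -6 + ((x**2 + 0*x) - 4)/7 = -6 + ((x**2 + 0) - 4)/7 = -6 + (x**2 - 4)/7 = -6 + (-4 + x**2)/7 = -6 + (-4/7 + x**2/7) = -46/7 + x**2/7)
J(C) = 1/(24/7 + (-16 + C)**2/7) (J(C) = 1/((-46/7 + (C - 4*4)**2/7) + 10) = 1/((-46/7 + (C - 16)**2/7) + 10) = 1/((-46/7 + (-16 + C)**2/7) + 10) = 1/(24/7 + (-16 + C)**2/7))
m - J(13) = 28 - 7/(24 + (-16 + 13)**2) = 28 - 7/(24 + (-3)**2) = 28 - 7/(24 + 9) = 28 - 7/33 = 917/33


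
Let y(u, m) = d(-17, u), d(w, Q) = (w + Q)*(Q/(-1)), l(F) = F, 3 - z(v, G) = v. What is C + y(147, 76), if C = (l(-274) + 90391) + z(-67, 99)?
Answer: 71077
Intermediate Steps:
z(v, G) = 3 - v
d(w, Q) = -Q*(Q + w) (d(w, Q) = (Q + w)*(Q*(-1)) = (Q + w)*(-Q) = -Q*(Q + w))
C = 90187 (C = (-274 + 90391) + (3 - 1*(-67)) = 90117 + (3 + 67) = 90117 + 70 = 90187)
y(u, m) = -u*(-17 + u) (y(u, m) = -u*(u - 17) = -u*(-17 + u))
C + y(147, 76) = 90187 + 147*(17 - 1*147) = 90187 + 147*(17 - 147) = 90187 + 147*(-130) = 90187 - 19110 = 71077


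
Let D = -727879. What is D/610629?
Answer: -727879/610629 ≈ -1.1920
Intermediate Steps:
D/610629 = -727879/610629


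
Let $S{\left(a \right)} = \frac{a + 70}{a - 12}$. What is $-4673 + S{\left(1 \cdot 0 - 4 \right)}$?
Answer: $- \frac{37417}{8} \approx -4677.1$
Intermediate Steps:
$S{\left(a \right)} = \frac{70 + a}{-12 + a}$
$-4673 + S{\left(1 \cdot 0 - 4 \right)} = -4673 + \frac{70 + \left(1 \cdot 0 - 4\right)}{-12 + \left(1 \cdot 0 - 4\right)} = -4673 + \frac{70 + \left(0 - 4\right)}{-12 + \left(0 - 4\right)} = -4673 + \frac{70 - 4}{-12 - 4} = -4673 + \frac{1}{-16} \cdot 66 = -4673 - \frac{33}{8} = - \frac{37417}{8}$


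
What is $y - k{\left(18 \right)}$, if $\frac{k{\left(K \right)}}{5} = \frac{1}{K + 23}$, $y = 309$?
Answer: $\frac{12664}{41} \approx 308.88$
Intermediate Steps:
$k{\left(K \right)} = \frac{5}{23 + K}$ ($k{\left(K \right)} = \frac{5}{K + 23} = \frac{5}{23 + K}$)
$y - k{\left(18 \right)} = 309 - \frac{5}{23 + 18} = 309 - \frac{5}{41} = \frac{12664}{41}$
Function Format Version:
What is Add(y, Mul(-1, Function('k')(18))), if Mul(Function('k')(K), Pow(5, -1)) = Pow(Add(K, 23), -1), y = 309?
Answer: Rational(12664, 41) ≈ 308.88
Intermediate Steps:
Function('k')(K) = Mul(5, Pow(Add(23, K), -1)) (Function('k')(K) = Mul(5, Pow(Add(K, 23), -1)) = Mul(5, Pow(Add(23, K), -1)))
Add(y, Mul(-1, Function('k')(18))) = Add(309, Mul(-1, Mul(5, Pow(Add(23, 18), -1)))) = Add(309, Mul(-1, Mul(5, Pow(41, -1)))) = Add(309, Mul(-1, Mul(5, Rational(1, 41)))) = Add(309, Mul(-1, Rational(5, 41))) = Add(309, Rational(-5, 41)) = Rational(12664, 41)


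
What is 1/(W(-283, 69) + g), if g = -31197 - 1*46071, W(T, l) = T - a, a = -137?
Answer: -1/77414 ≈ -1.2918e-5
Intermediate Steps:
W(T, l) = 137 + T (W(T, l) = T - 1*(-137) = T + 137 = 137 + T)
g = -77268 (g = -31197 - 46071 = -77268)
1/(W(-283, 69) + g) = 1/((137 - 283) - 77268) = 1/(-146 - 77268) = 1/(-77414) = -1/77414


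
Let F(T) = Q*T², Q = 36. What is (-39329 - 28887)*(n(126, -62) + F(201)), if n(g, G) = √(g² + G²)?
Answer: -99215806176 - 136432*√4930 ≈ -9.9225e+10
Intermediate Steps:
n(g, G) = √(G² + g²)
F(T) = 36*T²
(-39329 - 28887)*(n(126, -62) + F(201)) = (-39329 - 28887)*(√((-62)² + 126²) + 36*201²) = -68216*(√(3844 + 15876) + 36*40401) = -68216*(√19720 + 1454436) = -68216*(2*√4930 + 1454436) = -68216*(1454436 + 2*√4930) = -99215806176 - 136432*√4930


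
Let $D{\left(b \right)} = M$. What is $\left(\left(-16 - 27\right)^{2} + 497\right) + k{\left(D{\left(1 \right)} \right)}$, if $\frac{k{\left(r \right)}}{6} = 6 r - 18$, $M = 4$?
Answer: $2382$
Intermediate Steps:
$D{\left(b \right)} = 4$
$k{\left(r \right)} = -108 + 36 r$ ($k{\left(r \right)} = 6 \left(6 r - 18\right) = 6 \left(-18 + 6 r\right) = -108 + 36 r$)
$\left(\left(-16 - 27\right)^{2} + 497\right) + k{\left(D{\left(1 \right)} \right)} = \left(\left(-16 - 27\right)^{2} + 497\right) + \left(-108 + 36 \cdot 4\right) = \left(\left(-43\right)^{2} + 497\right) + \left(-108 + 144\right) = \left(1849 + 497\right) + 36 = 2346 + 36 = 2382$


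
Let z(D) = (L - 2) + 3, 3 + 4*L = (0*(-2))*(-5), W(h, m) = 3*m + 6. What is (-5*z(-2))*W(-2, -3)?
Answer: 15/4 ≈ 3.7500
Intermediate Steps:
W(h, m) = 6 + 3*m
L = -3/4 (L = -3/4 + ((0*(-2))*(-5))/4 = -3/4 + (0*(-5))/4 = -3/4 + (1/4)*0 = -3/4 + 0 = -3/4 ≈ -0.75000)
z(D) = 1/4 (z(D) = (-3/4 - 2) + 3 = -11/4 + 3 = 1/4)
(-5*z(-2))*W(-2, -3) = (-5*1/4)*(6 + 3*(-3)) = -5*(6 - 9)/4 = -5/4*(-3) = 15/4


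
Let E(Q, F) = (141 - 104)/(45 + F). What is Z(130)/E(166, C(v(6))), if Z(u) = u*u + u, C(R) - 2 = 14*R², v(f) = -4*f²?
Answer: 4944677530/37 ≈ 1.3364e+8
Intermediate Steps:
C(R) = 2 + 14*R²
E(Q, F) = 37/(45 + F)
Z(u) = u + u² (Z(u) = u² + u = u + u²)
Z(130)/E(166, C(v(6))) = (130*(1 + 130))/((37/(45 + (2 + 14*(-4*6²)²)))) = (130*131)/((37/(45 + (2 + 14*(-4*36)²)))) = 17030/((37/(45 + (2 + 14*(-144)²)))) = 17030/((37/(45 + (2 + 14*20736)))) = 17030/((37/(45 + (2 + 290304)))) = 17030/((37/(45 + 290306))) = 17030/((37/290351)) = 17030/((37*(1/290351))) = 17030/(37/290351) = 17030*(290351/37) = 4944677530/37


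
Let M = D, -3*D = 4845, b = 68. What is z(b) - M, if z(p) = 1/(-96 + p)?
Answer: 45219/28 ≈ 1615.0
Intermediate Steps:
D = -1615 (D = -1/3*4845 = -1615)
M = -1615
z(b) - M = 1/(-96 + 68) - 1*(-1615) = 1/(-28) + 1615 = -1/28 + 1615 = 45219/28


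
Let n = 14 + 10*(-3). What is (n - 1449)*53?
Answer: -77645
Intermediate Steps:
n = -16 (n = 14 - 30 = -16)
(n - 1449)*53 = (-16 - 1449)*53 = -1465*53 = -77645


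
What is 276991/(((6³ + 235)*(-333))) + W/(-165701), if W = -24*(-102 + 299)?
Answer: -4107965497/2262315753 ≈ -1.8158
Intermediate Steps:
W = -4728 (W = -24*197 = -4728)
276991/(((6³ + 235)*(-333))) + W/(-165701) = 276991/(((6³ + 235)*(-333))) - 4728/(-165701) = 276991/(((216 + 235)*(-333))) - 4728*(-1/165701) = 276991/((451*(-333))) + 4728/165701 = 276991/(-150183) + 4728/165701 = 276991*(-1/150183) + 4728/165701 = -25181/13653 + 4728/165701 = -4107965497/2262315753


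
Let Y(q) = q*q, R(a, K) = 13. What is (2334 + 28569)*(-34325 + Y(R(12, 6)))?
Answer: -1055522868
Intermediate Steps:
Y(q) = q**2
(2334 + 28569)*(-34325 + Y(R(12, 6))) = (2334 + 28569)*(-34325 + 13**2) = 30903*(-34325 + 169) = 30903*(-34156) = -1055522868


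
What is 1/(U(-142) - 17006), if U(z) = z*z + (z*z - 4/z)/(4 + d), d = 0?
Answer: 142/1164259 ≈ 0.00012197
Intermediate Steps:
U(z) = -1/z + 5*z²/4 (U(z) = z*z + (z*z - 4/z)/(4 + 0) = z² + (z² - 4/z)/4 = z² + (z² - 4/z)*(¼) = z² + (-1/z + z²/4) = -1/z + 5*z²/4)
1/(U(-142) - 17006) = 1/((¼)*(-4 + 5*(-142)³)/(-142) - 17006) = 1/((¼)*(-1/142)*(-4 + 5*(-2863288)) - 17006) = 1/((¼)*(-1/142)*(-4 - 14316440) - 17006) = 1/((¼)*(-1/142)*(-14316444) - 17006) = 1/(3579111/142 - 17006) = 1/(1164259/142) = 142/1164259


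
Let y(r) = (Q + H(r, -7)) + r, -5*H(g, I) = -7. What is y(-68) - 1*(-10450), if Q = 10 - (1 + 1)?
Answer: 51957/5 ≈ 10391.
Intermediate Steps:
Q = 8 (Q = 10 - 1*2 = 10 - 2 = 8)
H(g, I) = 7/5 (H(g, I) = -⅕*(-7) = 7/5)
y(r) = 47/5 + r (y(r) = (8 + 7/5) + r = 47/5 + r)
y(-68) - 1*(-10450) = (47/5 - 68) - 1*(-10450) = -293/5 + 10450 = 51957/5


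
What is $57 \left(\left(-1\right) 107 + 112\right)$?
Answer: $285$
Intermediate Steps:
$57 \left(\left(-1\right) 107 + 112\right) = 57 \left(-107 + 112\right) = 57 \cdot 5 = 285$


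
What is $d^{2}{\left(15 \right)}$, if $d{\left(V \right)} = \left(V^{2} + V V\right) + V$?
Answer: $216225$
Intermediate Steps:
$d{\left(V \right)} = V + 2 V^{2}$ ($d{\left(V \right)} = \left(V^{2} + V^{2}\right) + V = 2 V^{2} + V = V + 2 V^{2}$)
$d^{2}{\left(15 \right)} = \left(15 \left(1 + 2 \cdot 15\right)\right)^{2} = \left(15 \left(1 + 30\right)\right)^{2} = \left(15 \cdot 31\right)^{2} = 465^{2} = 216225$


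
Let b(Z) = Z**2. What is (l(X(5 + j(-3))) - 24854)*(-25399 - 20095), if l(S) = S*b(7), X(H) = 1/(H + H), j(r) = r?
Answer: 2260301149/2 ≈ 1.1301e+9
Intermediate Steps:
X(H) = 1/(2*H)
l(S) = 49*S (l(S) = S*7**2 = S*49 = 49*S)
(l(X(5 + j(-3))) - 24854)*(-25399 - 20095) = (49*(1/(2*(5 - 3))) - 24854)*(-25399 - 20095) = (49*((1/2)/2) - 24854)*(-45494) = (49*((1/2)*(1/2)) - 24854)*(-45494) = (49*(1/4) - 24854)*(-45494) = (49/4 - 24854)*(-45494) = -99367/4*(-45494) = 2260301149/2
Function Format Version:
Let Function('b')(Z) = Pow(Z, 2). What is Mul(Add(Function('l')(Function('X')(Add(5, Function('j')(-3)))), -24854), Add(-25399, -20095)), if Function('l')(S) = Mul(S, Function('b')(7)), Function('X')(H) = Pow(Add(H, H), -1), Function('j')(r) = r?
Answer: Rational(2260301149, 2) ≈ 1.1301e+9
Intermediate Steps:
Function('X')(H) = Mul(Rational(1, 2), Pow(H, -1)) (Function('X')(H) = Pow(Mul(2, H), -1) = Mul(Rational(1, 2), Pow(H, -1)))
Function('l')(S) = Mul(49, S) (Function('l')(S) = Mul(S, Pow(7, 2)) = Mul(S, 49) = Mul(49, S))
Mul(Add(Function('l')(Function('X')(Add(5, Function('j')(-3)))), -24854), Add(-25399, -20095)) = Mul(Add(Mul(49, Mul(Rational(1, 2), Pow(Add(5, -3), -1))), -24854), Add(-25399, -20095)) = Mul(Add(Mul(49, Mul(Rational(1, 2), Pow(2, -1))), -24854), -45494) = Mul(Add(Mul(49, Mul(Rational(1, 2), Rational(1, 2))), -24854), -45494) = Mul(Add(Mul(49, Rational(1, 4)), -24854), -45494) = Mul(Add(Rational(49, 4), -24854), -45494) = Mul(Rational(-99367, 4), -45494) = Rational(2260301149, 2)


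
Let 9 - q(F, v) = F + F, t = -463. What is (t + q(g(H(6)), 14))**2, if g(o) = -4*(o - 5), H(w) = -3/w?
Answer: 248004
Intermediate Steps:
g(o) = 20 - 4*o (g(o) = -4*(-5 + o) = 20 - 4*o)
q(F, v) = 9 - 2*F (q(F, v) = 9 - (F + F) = 9 - 2*F)
(t + q(g(H(6)), 14))**2 = (-463 + (9 - 2*(20 - (-12)/6)))**2 = (-463 + (9 - 2*(20 - 4*(-1/2))))**2 = (-463 + (9 - 2*(20 + 2)))**2 = (-463 + (9 - 2*22))**2 = (-463 + (9 - 44))**2 = (-463 - 35)**2 = (-498)**2 = 248004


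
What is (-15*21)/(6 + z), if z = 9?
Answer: -21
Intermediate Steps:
(-15*21)/(6 + z) = (-15*21)/(6 + 9) = -315/15 = -315*1/15 = -21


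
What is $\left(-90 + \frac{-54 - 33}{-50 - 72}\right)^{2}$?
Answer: $\frac{118657449}{14884} \approx 7972.1$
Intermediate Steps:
$\left(-90 + \frac{-54 - 33}{-50 - 72}\right)^{2} = \left(-90 - \frac{87}{-122}\right)^{2} = \left(-90 - - \frac{87}{122}\right)^{2} = \left(-90 + \frac{87}{122}\right)^{2} = \left(- \frac{10893}{122}\right)^{2} = \frac{118657449}{14884}$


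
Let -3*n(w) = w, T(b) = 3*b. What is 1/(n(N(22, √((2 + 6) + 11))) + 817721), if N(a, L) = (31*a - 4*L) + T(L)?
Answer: 2452481/2004887685114 - √19/2004887685114 ≈ 1.2232e-6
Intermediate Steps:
N(a, L) = -L + 31*a (N(a, L) = (31*a - 4*L) + 3*L = (-4*L + 31*a) + 3*L = -L + 31*a)
n(w) = -w/3
1/(n(N(22, √((2 + 6) + 11))) + 817721) = 1/(-(-√((2 + 6) + 11) + 31*22)/3 + 817721) = 1/(-(-√(8 + 11) + 682)/3 + 817721) = 1/(-(-√19 + 682)/3 + 817721) = 1/(-(682 - √19)/3 + 817721) = 1/((-682/3 + √19/3) + 817721) = 1/(2452481/3 + √19/3)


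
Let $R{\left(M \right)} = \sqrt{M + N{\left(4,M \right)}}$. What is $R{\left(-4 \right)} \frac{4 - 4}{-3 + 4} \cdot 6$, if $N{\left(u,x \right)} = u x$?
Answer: $0$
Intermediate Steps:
$R{\left(M \right)} = \sqrt{5} \sqrt{M}$ ($R{\left(M \right)} = \sqrt{M + 4 M} = \sqrt{5 M} = \sqrt{5} \sqrt{M}$)
$R{\left(-4 \right)} \frac{4 - 4}{-3 + 4} \cdot 6 = \sqrt{5} \sqrt{-4} \frac{4 - 4}{-3 + 4} \cdot 6 = \sqrt{5} \cdot 2 i \frac{0}{1} \cdot 6 = 2 i \sqrt{5} \cdot 0 \cdot 1 \cdot 6 = 2 i \sqrt{5} \cdot 0 \cdot 6 = 0 \cdot 6 = 0$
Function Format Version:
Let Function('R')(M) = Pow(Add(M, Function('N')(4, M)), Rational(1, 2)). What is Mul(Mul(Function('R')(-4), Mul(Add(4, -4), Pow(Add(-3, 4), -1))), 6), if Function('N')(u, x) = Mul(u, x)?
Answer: 0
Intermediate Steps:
Function('R')(M) = Mul(Pow(5, Rational(1, 2)), Pow(M, Rational(1, 2))) (Function('R')(M) = Pow(Add(M, Mul(4, M)), Rational(1, 2)) = Pow(Mul(5, M), Rational(1, 2)) = Mul(Pow(5, Rational(1, 2)), Pow(M, Rational(1, 2))))
Mul(Mul(Function('R')(-4), Mul(Add(4, -4), Pow(Add(-3, 4), -1))), 6) = Mul(Mul(Mul(Pow(5, Rational(1, 2)), Pow(-4, Rational(1, 2))), Mul(Add(4, -4), Pow(Add(-3, 4), -1))), 6) = Mul(Mul(Mul(Pow(5, Rational(1, 2)), Mul(2, I)), Mul(0, Pow(1, -1))), 6) = Mul(Mul(Mul(2, I, Pow(5, Rational(1, 2))), Mul(0, 1)), 6) = Mul(Mul(Mul(2, I, Pow(5, Rational(1, 2))), 0), 6) = Mul(0, 6) = 0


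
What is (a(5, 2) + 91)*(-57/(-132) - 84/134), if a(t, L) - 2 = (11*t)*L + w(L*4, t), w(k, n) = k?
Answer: -121325/2948 ≈ -41.155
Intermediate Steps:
a(t, L) = 2 + 4*L + 11*L*t (a(t, L) = 2 + ((11*t)*L + L*4) = 2 + (11*L*t + 4*L) = 2 + (4*L + 11*L*t) = 2 + 4*L + 11*L*t)
(a(5, 2) + 91)*(-57/(-132) - 84/134) = ((2 + 4*2 + 11*2*5) + 91)*(-57/(-132) - 84/134) = ((2 + 8 + 110) + 91)*(-57*(-1/132) - 84*1/134) = (120 + 91)*(19/44 - 42/67) = 211*(-575/2948) = -121325/2948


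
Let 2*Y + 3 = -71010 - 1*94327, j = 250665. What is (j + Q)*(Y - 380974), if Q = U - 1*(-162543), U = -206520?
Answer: -95829651072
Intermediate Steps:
Y = -82670 (Y = -3/2 + (-71010 - 1*94327)/2 = -3/2 + (-71010 - 94327)/2 = -3/2 + (½)*(-165337) = -3/2 - 165337/2 = -82670)
Q = -43977 (Q = -206520 - 1*(-162543) = -206520 + 162543 = -43977)
(j + Q)*(Y - 380974) = (250665 - 43977)*(-82670 - 380974) = 206688*(-463644) = -95829651072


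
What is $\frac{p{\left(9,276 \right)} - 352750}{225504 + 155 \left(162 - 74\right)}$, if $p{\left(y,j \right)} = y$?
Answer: $- \frac{352741}{239144} \approx -1.475$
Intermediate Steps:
$\frac{p{\left(9,276 \right)} - 352750}{225504 + 155 \left(162 - 74\right)} = \frac{9 - 352750}{225504 + 155 \left(162 - 74\right)} = - \frac{352741}{225504 + 155 \cdot 88} = - \frac{352741}{225504 + 13640} = - \frac{352741}{239144}$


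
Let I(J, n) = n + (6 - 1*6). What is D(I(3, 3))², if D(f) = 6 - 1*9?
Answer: 9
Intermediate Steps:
I(J, n) = n (I(J, n) = n + (6 - 6) = n + 0 = n)
D(f) = -3 (D(f) = 6 - 9 = -3)
D(I(3, 3))² = (-3)² = 9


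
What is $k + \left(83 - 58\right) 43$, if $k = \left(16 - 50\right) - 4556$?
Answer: $-3515$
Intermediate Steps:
$k = -4590$ ($k = -34 - 4556 = -4590$)
$k + \left(83 - 58\right) 43 = -4590 + \left(83 - 58\right) 43 = -4590 + 25 \cdot 43 = -4590 + 1075 = -3515$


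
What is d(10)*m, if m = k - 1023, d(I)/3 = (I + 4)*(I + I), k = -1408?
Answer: -2042040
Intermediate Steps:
d(I) = 6*I*(4 + I) (d(I) = 3*((I + 4)*(I + I)) = 3*((4 + I)*(2*I)) = 3*(2*I*(4 + I)) = 6*I*(4 + I))
m = -2431 (m = -1408 - 1023 = -2431)
d(10)*m = (6*10*(4 + 10))*(-2431) = (6*10*14)*(-2431) = 840*(-2431) = -2042040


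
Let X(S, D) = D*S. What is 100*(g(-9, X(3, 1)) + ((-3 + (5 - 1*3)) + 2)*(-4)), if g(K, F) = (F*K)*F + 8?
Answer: -7700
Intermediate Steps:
g(K, F) = 8 + K*F² (g(K, F) = K*F² + 8 = 8 + K*F²)
100*(g(-9, X(3, 1)) + ((-3 + (5 - 1*3)) + 2)*(-4)) = 100*((8 - 9*(1*3)²) + ((-3 + (5 - 1*3)) + 2)*(-4)) = 100*((8 - 9*3²) + ((-3 + (5 - 3)) + 2)*(-4)) = 100*((8 - 9*9) + ((-3 + 2) + 2)*(-4)) = 100*((8 - 81) + (-1 + 2)*(-4)) = 100*(-73 + 1*(-4)) = 100*(-73 - 4) = 100*(-77) = -7700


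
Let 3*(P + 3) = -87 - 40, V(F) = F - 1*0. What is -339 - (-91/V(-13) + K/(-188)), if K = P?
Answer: -48820/141 ≈ -346.24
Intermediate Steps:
V(F) = F (V(F) = F + 0 = F)
P = -136/3 (P = -3 + (-87 - 40)/3 = -3 + (⅓)*(-127) = -3 - 127/3 = -136/3 ≈ -45.333)
K = -136/3 ≈ -45.333
-339 - (-91/V(-13) + K/(-188)) = -339 - (-91/(-13) - 136/3/(-188)) = -339 - (-91*(-1/13) - 136/3*(-1/188)) = -339 - (7 + 34/141) = -339 - 1*1021/141 = -339 - 1021/141 = -48820/141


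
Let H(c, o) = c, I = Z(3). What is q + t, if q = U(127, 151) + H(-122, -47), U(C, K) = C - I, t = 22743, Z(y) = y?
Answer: 22745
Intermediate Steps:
I = 3
U(C, K) = -3 + C (U(C, K) = C - 1*3 = C - 3 = -3 + C)
q = 2 (q = (-3 + 127) - 122 = 124 - 122 = 2)
q + t = 2 + 22743 = 22745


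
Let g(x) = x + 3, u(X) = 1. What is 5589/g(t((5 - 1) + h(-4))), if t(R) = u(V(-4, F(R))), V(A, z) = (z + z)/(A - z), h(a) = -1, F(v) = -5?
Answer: 5589/4 ≈ 1397.3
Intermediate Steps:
V(A, z) = 2*z/(A - z) (V(A, z) = (2*z)/(A - z) = 2*z/(A - z))
t(R) = 1
g(x) = 3 + x
5589/g(t((5 - 1) + h(-4))) = 5589/(3 + 1) = 5589/4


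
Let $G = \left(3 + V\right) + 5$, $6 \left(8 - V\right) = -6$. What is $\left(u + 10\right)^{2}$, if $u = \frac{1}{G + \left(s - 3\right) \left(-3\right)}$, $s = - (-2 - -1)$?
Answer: $\frac{53361}{529} \approx 100.87$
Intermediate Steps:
$V = 9$ ($V = 8 - -1 = 8 + 1 = 9$)
$s = 1$ ($s = - (-2 + 1) = \left(-1\right) \left(-1\right) = 1$)
$G = 17$ ($G = \left(3 + 9\right) + 5 = 12 + 5 = 17$)
$u = \frac{1}{23}$ ($u = \frac{1}{17 + \left(1 - 3\right) \left(-3\right)} = \frac{1}{17 - -6} = \frac{1}{17 + 6} = \frac{1}{23} \approx 0.043478$)
$\left(u + 10\right)^{2} = \left(\frac{1}{23} + 10\right)^{2} = \left(\frac{231}{23}\right)^{2} = \frac{53361}{529}$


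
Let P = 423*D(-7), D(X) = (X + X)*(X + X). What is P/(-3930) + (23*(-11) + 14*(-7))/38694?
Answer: -178301199/8448190 ≈ -21.105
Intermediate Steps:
D(X) = 4*X² (D(X) = (2*X)*(2*X) = 4*X²)
P = 82908 (P = 423*(4*(-7)²) = 423*(4*49) = 423*196 = 82908)
P/(-3930) + (23*(-11) + 14*(-7))/38694 = 82908/(-3930) + (23*(-11) + 14*(-7))/38694 = 82908*(-1/3930) + (-253 - 98)*(1/38694) = -13818/655 - 351*1/38694 = -13818/655 - 117/12898 = -178301199/8448190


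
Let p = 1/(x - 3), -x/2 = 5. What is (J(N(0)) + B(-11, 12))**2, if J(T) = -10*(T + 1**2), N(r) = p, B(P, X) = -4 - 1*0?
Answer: 29584/169 ≈ 175.05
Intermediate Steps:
x = -10 (x = -2*5 = -10)
B(P, X) = -4 (B(P, X) = -4 + 0 = -4)
p = -1/13 (p = 1/(-10 - 3) = 1/(-13) = -1/13 ≈ -0.076923)
N(r) = -1/13
J(T) = -10 - 10*T (J(T) = -10*(T + 1) = -10*(1 + T) = -10 - 10*T)
(J(N(0)) + B(-11, 12))**2 = ((-10 - 10*(-1/13)) - 4)**2 = ((-10 + 10/13) - 4)**2 = (-120/13 - 4)**2 = (-172/13)**2 = 29584/169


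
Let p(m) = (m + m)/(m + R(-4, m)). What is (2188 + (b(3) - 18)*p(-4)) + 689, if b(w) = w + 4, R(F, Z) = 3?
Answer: 2789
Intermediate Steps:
b(w) = 4 + w
p(m) = 2*m/(3 + m) (p(m) = (m + m)/(m + 3) = (2*m)/(3 + m) = 2*m/(3 + m))
(2188 + (b(3) - 18)*p(-4)) + 689 = (2188 + ((4 + 3) - 18)*(2*(-4)/(3 - 4))) + 689 = (2188 + (7 - 18)*(2*(-4)/(-1))) + 689 = (2188 - 22*(-4)*(-1)) + 689 = (2188 - 11*8) + 689 = (2188 - 88) + 689 = 2100 + 689 = 2789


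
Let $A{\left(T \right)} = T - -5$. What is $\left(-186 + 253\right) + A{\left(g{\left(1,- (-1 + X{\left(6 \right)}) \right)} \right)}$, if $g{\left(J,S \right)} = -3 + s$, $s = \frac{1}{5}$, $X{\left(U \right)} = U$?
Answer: $\frac{346}{5} \approx 69.2$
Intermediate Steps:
$s = \frac{1}{5} \approx 0.2$
$g{\left(J,S \right)} = - \frac{14}{5}$ ($g{\left(J,S \right)} = -3 + \frac{1}{5} = - \frac{14}{5}$)
$A{\left(T \right)} = 5 + T$ ($A{\left(T \right)} = T + 5 = 5 + T$)
$\left(-186 + 253\right) + A{\left(g{\left(1,- (-1 + X{\left(6 \right)}) \right)} \right)} = \left(-186 + 253\right) + \left(5 - \frac{14}{5}\right) = 67 + \frac{11}{5} = \frac{346}{5}$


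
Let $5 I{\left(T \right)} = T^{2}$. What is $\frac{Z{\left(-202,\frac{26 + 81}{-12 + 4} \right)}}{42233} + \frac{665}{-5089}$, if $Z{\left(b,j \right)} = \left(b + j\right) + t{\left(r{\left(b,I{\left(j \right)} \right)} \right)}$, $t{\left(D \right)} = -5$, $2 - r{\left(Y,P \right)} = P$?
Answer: $- \frac{33378781}{245627128} \approx -0.13589$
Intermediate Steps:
$I{\left(T \right)} = \frac{T^{2}}{5}$
$r{\left(Y,P \right)} = 2 - P$
$Z{\left(b,j \right)} = -5 + b + j$ ($Z{\left(b,j \right)} = \left(b + j\right) - 5 = -5 + b + j$)
$\frac{Z{\left(-202,\frac{26 + 81}{-12 + 4} \right)}}{42233} + \frac{665}{-5089} = \frac{-5 - 202 + \frac{26 + 81}{-12 + 4}}{42233} + \frac{665}{-5089} = \left(-5 - 202 + \frac{107}{-8}\right) \frac{1}{42233} + 665 \left(- \frac{1}{5089}\right) = \left(-5 - 202 + 107 \left(- \frac{1}{8}\right)\right) \frac{1}{42233} - \frac{95}{727} = \left(-5 - 202 - \frac{107}{8}\right) \frac{1}{42233} - \frac{95}{727} = \left(- \frac{1763}{8}\right) \frac{1}{42233} - \frac{95}{727} = - \frac{1763}{337864} - \frac{95}{727} = - \frac{33378781}{245627128}$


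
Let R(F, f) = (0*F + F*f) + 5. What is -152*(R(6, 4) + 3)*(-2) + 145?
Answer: 9873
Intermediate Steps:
R(F, f) = 5 + F*f (R(F, f) = (0 + F*f) + 5 = F*f + 5 = 5 + F*f)
-152*(R(6, 4) + 3)*(-2) + 145 = -152*((5 + 6*4) + 3)*(-2) + 145 = -152*((5 + 24) + 3)*(-2) + 145 = -152*(29 + 3)*(-2) + 145 = -4864*(-2) + 145 = -152*(-64) + 145 = 9728 + 145 = 9873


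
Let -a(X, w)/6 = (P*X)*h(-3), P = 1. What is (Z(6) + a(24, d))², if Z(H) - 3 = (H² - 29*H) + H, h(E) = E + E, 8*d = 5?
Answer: 540225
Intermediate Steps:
d = 5/8 (d = (⅛)*5 = 5/8 ≈ 0.62500)
h(E) = 2*E
Z(H) = 3 + H² - 28*H (Z(H) = 3 + ((H² - 29*H) + H) = 3 + (H² - 28*H) = 3 + H² - 28*H)
a(X, w) = 36*X (a(X, w) = -6*1*X*2*(-3) = -6*X*(-6) = -(-36)*X = 36*X)
(Z(6) + a(24, d))² = ((3 + 6² - 28*6) + 36*24)² = ((3 + 36 - 168) + 864)² = (-129 + 864)² = 735² = 540225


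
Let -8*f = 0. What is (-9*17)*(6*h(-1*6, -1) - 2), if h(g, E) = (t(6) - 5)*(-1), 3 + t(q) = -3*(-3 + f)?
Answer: 1224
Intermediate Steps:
f = 0 (f = -⅛*0 = 0)
t(q) = 6 (t(q) = -3 - 3*(-3 + 0) = -3 - 3*(-3) = -3 + 9 = 6)
h(g, E) = -1 (h(g, E) = (6 - 5)*(-1) = 1*(-1) = -1)
(-9*17)*(6*h(-1*6, -1) - 2) = (-9*17)*(6*(-1) - 2) = -153*(-6 - 2) = -153*(-8) = 1224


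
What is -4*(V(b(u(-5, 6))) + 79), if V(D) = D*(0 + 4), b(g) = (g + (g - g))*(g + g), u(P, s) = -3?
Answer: -604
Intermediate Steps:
b(g) = 2*g**2 (b(g) = (g + 0)*(2*g) = g*(2*g) = 2*g**2)
V(D) = 4*D (V(D) = D*4 = 4*D)
-4*(V(b(u(-5, 6))) + 79) = -4*(4*(2*(-3)**2) + 79) = -4*(4*(2*9) + 79) = -4*(4*18 + 79) = -4*(72 + 79) = -4*151 = -604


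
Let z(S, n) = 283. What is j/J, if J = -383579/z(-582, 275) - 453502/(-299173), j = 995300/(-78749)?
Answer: 12038289856100/1289550189437807 ≈ 0.0093353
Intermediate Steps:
j = -995300/78749 (j = 995300*(-1/78749) = -995300/78749 ≈ -12.639)
J = -16375448443/12095137 (J = -383579/283 - 453502/(-299173) = -383579*1/283 - 453502*(-1/299173) = -383579/283 + 64786/42739 = -16375448443/12095137 ≈ -1353.9)
j/J = -995300/(78749*(-16375448443/12095137)) = -995300/78749*(-12095137/16375448443) = 12038289856100/1289550189437807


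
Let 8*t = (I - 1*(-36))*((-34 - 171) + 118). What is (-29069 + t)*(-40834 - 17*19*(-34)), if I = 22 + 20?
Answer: 893089747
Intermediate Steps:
I = 42
t = -3393/4 (t = ((42 - 1*(-36))*((-34 - 171) + 118))/8 = ((42 + 36)*(-205 + 118))/8 = (78*(-87))/8 = (⅛)*(-6786) = -3393/4 ≈ -848.25)
(-29069 + t)*(-40834 - 17*19*(-34)) = (-29069 - 3393/4)*(-40834 - 17*19*(-34)) = -119669*(-40834 - 323*(-34))/4 = -119669*(-40834 + 10982)/4 = -119669/4*(-29852) = 893089747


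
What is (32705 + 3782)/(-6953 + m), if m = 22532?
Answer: 36487/15579 ≈ 2.3421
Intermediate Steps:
(32705 + 3782)/(-6953 + m) = (32705 + 3782)/(-6953 + 22532) = 36487/15579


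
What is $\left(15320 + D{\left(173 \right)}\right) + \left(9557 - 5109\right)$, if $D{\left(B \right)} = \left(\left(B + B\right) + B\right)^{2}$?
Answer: $289129$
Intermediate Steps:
$D{\left(B \right)} = 9 B^{2}$ ($D{\left(B \right)} = \left(2 B + B\right)^{2} = \left(3 B\right)^{2} = 9 B^{2}$)
$\left(15320 + D{\left(173 \right)}\right) + \left(9557 - 5109\right) = \left(15320 + 9 \cdot 173^{2}\right) + \left(9557 - 5109\right) = \left(15320 + 9 \cdot 29929\right) + 4448 = \left(15320 + 269361\right) + 4448 = 284681 + 4448 = 289129$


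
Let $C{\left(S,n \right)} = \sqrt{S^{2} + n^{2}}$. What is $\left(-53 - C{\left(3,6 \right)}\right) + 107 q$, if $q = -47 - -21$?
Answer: $-2835 - 3 \sqrt{5} \approx -2841.7$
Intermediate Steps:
$q = -26$ ($q = -47 + 21 = -26$)
$\left(-53 - C{\left(3,6 \right)}\right) + 107 q = \left(-53 - \sqrt{3^{2} + 6^{2}}\right) + 107 \left(-26\right) = \left(-53 - \sqrt{9 + 36}\right) - 2782 = \left(-53 - \sqrt{45}\right) - 2782 = \left(-53 - 3 \sqrt{5}\right) - 2782 = -2835 - 3 \sqrt{5}$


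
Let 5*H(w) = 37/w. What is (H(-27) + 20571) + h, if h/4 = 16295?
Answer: 11576348/135 ≈ 85751.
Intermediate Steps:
H(w) = 37/(5*w) (H(w) = (37/w)/5 = 37/(5*w))
h = 65180 (h = 4*16295 = 65180)
(H(-27) + 20571) + h = ((37/5)/(-27) + 20571) + 65180 = ((37/5)*(-1/27) + 20571) + 65180 = (-37/135 + 20571) + 65180 = 2777048/135 + 65180 = 11576348/135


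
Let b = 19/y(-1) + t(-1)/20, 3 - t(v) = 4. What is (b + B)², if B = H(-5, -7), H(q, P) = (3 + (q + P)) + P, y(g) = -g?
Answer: 3481/400 ≈ 8.7025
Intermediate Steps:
t(v) = -1 (t(v) = 3 - 1*4 = 3 - 4 = -1)
H(q, P) = 3 + q + 2*P (H(q, P) = (3 + (P + q)) + P = (3 + P + q) + P = 3 + q + 2*P)
b = 379/20 (b = 19/((-1*(-1))) - 1/20 = 19/1 - 1*1/20 = 19*1 - 1/20 = 19 - 1/20 = 379/20 ≈ 18.950)
B = -16 (B = 3 - 5 + 2*(-7) = 3 - 5 - 14 = -16)
(b + B)² = (379/20 - 16)² = (59/20)² = 3481/400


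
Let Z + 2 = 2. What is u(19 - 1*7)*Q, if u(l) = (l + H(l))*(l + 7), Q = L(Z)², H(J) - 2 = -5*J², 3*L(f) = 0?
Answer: 0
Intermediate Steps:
Z = 0 (Z = -2 + 2 = 0)
L(f) = 0 (L(f) = (⅓)*0 = 0)
H(J) = 2 - 5*J²
Q = 0 (Q = 0² = 0)
u(l) = (7 + l)*(2 + l - 5*l²) (u(l) = (l + (2 - 5*l²))*(l + 7) = (2 + l - 5*l²)*(7 + l) = (7 + l)*(2 + l - 5*l²))
u(19 - 1*7)*Q = (14 - 34*(19 - 1*7)² - 5*(19 - 1*7)³ + 9*(19 - 1*7))*0 = (14 - 34*(19 - 7)² - 5*(19 - 7)³ + 9*(19 - 7))*0 = (14 - 34*12² - 5*12³ + 9*12)*0 = (14 - 34*144 - 5*1728 + 108)*0 = (14 - 4896 - 8640 + 108)*0 = -13414*0 = 0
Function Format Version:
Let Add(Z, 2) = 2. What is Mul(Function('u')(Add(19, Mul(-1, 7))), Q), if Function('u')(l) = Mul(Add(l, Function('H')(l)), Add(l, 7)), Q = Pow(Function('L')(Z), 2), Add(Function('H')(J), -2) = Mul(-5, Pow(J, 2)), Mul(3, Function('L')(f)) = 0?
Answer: 0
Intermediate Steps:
Z = 0 (Z = Add(-2, 2) = 0)
Function('L')(f) = 0 (Function('L')(f) = Mul(Rational(1, 3), 0) = 0)
Function('H')(J) = Add(2, Mul(-5, Pow(J, 2)))
Q = 0 (Q = Pow(0, 2) = 0)
Function('u')(l) = Mul(Add(7, l), Add(2, l, Mul(-5, Pow(l, 2)))) (Function('u')(l) = Mul(Add(l, Add(2, Mul(-5, Pow(l, 2)))), Add(l, 7)) = Mul(Add(2, l, Mul(-5, Pow(l, 2))), Add(7, l)) = Mul(Add(7, l), Add(2, l, Mul(-5, Pow(l, 2)))))
Mul(Function('u')(Add(19, Mul(-1, 7))), Q) = Mul(Add(14, Mul(-34, Pow(Add(19, Mul(-1, 7)), 2)), Mul(-5, Pow(Add(19, Mul(-1, 7)), 3)), Mul(9, Add(19, Mul(-1, 7)))), 0) = Mul(Add(14, Mul(-34, Pow(Add(19, -7), 2)), Mul(-5, Pow(Add(19, -7), 3)), Mul(9, Add(19, -7))), 0) = Mul(Add(14, Mul(-34, Pow(12, 2)), Mul(-5, Pow(12, 3)), Mul(9, 12)), 0) = Mul(Add(14, Mul(-34, 144), Mul(-5, 1728), 108), 0) = Mul(Add(14, -4896, -8640, 108), 0) = Mul(-13414, 0) = 0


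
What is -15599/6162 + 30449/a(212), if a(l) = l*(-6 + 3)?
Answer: -32924617/653172 ≈ -50.407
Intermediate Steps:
a(l) = -3*l (a(l) = l*(-3) = -3*l)
-15599/6162 + 30449/a(212) = -15599/6162 + 30449/((-3*212)) = -15599*1/6162 + 30449/(-636) = -15599/6162 + 30449*(-1/636) = -15599/6162 - 30449/636 = -32924617/653172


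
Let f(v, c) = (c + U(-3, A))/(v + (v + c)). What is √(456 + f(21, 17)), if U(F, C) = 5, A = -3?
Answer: √1588634/59 ≈ 21.363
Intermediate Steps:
f(v, c) = (5 + c)/(c + 2*v) (f(v, c) = (c + 5)/(v + (v + c)) = (5 + c)/(v + (c + v)) = (5 + c)/(c + 2*v))
√(456 + f(21, 17)) = √(456 + (5 + 17)/(17 + 2*21)) = √(456 + 22/(17 + 42)) = √(456 + 22/59) = √(26926/59) = √1588634/59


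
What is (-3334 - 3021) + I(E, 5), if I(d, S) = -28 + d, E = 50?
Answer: -6333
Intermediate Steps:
(-3334 - 3021) + I(E, 5) = (-3334 - 3021) + (-28 + 50) = -6355 + 22 = -6333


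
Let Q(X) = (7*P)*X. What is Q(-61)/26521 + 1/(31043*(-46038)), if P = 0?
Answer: -1/1429157634 ≈ -6.9971e-10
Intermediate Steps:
Q(X) = 0 (Q(X) = (7*0)*X = 0*X = 0)
Q(-61)/26521 + 1/(31043*(-46038)) = 0/26521 + 1/(31043*(-46038)) = 0*(1/26521) + (1/31043)*(-1/46038) = 0 - 1/1429157634 = -1/1429157634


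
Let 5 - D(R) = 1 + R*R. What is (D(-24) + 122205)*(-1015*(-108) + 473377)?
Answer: 70911674101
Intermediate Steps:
D(R) = 4 - R² (D(R) = 5 - (1 + R*R) = 5 - (1 + R²) = 5 + (-1 - R²) = 4 - R²)
(D(-24) + 122205)*(-1015*(-108) + 473377) = ((4 - 1*(-24)²) + 122205)*(-1015*(-108) + 473377) = ((4 - 1*576) + 122205)*(109620 + 473377) = ((4 - 576) + 122205)*582997 = (-572 + 122205)*582997 = 121633*582997 = 70911674101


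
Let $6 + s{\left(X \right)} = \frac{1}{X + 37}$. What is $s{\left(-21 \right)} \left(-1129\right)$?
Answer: $\frac{107255}{16} \approx 6703.4$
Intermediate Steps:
$s{\left(X \right)} = -6 + \frac{1}{37 + X}$ ($s{\left(X \right)} = -6 + \frac{1}{X + 37} = -6 + \frac{1}{37 + X}$)
$s{\left(-21 \right)} \left(-1129\right) = \frac{-221 - -126}{37 - 21} \left(-1129\right) = \frac{-221 + 126}{16} \left(-1129\right) = \frac{1}{16} \left(-95\right) \left(-1129\right) = \left(- \frac{95}{16}\right) \left(-1129\right) = \frac{107255}{16}$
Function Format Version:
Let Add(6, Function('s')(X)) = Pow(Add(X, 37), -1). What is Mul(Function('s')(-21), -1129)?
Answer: Rational(107255, 16) ≈ 6703.4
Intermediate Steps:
Function('s')(X) = Add(-6, Pow(Add(37, X), -1)) (Function('s')(X) = Add(-6, Pow(Add(X, 37), -1)) = Add(-6, Pow(Add(37, X), -1)))
Mul(Function('s')(-21), -1129) = Mul(Mul(Pow(Add(37, -21), -1), Add(-221, Mul(-6, -21))), -1129) = Mul(Mul(Pow(16, -1), Add(-221, 126)), -1129) = Mul(Mul(Rational(1, 16), -95), -1129) = Mul(Rational(-95, 16), -1129) = Rational(107255, 16)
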